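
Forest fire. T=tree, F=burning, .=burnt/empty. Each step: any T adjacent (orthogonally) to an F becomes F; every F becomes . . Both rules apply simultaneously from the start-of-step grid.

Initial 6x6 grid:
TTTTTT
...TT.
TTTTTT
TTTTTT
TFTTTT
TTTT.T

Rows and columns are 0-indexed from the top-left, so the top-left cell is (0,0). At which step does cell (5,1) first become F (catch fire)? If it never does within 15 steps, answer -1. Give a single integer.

Step 1: cell (5,1)='F' (+4 fires, +1 burnt)
  -> target ignites at step 1
Step 2: cell (5,1)='.' (+6 fires, +4 burnt)
Step 3: cell (5,1)='.' (+5 fires, +6 burnt)
Step 4: cell (5,1)='.' (+3 fires, +5 burnt)
Step 5: cell (5,1)='.' (+4 fires, +3 burnt)
Step 6: cell (5,1)='.' (+3 fires, +4 burnt)
Step 7: cell (5,1)='.' (+2 fires, +3 burnt)
Step 8: cell (5,1)='.' (+2 fires, +2 burnt)
Step 9: cell (5,1)='.' (+1 fires, +2 burnt)
Step 10: cell (5,1)='.' (+0 fires, +1 burnt)
  fire out at step 10

1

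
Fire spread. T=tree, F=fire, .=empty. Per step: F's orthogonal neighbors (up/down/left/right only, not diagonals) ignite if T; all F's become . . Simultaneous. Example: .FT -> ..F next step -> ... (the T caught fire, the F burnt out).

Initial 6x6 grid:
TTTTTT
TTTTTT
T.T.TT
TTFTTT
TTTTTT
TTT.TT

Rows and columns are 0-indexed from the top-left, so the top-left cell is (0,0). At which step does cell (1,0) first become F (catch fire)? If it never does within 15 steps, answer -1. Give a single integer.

Step 1: cell (1,0)='T' (+4 fires, +1 burnt)
Step 2: cell (1,0)='T' (+6 fires, +4 burnt)
Step 3: cell (1,0)='T' (+9 fires, +6 burnt)
Step 4: cell (1,0)='F' (+8 fires, +9 burnt)
  -> target ignites at step 4
Step 5: cell (1,0)='.' (+4 fires, +8 burnt)
Step 6: cell (1,0)='.' (+1 fires, +4 burnt)
Step 7: cell (1,0)='.' (+0 fires, +1 burnt)
  fire out at step 7

4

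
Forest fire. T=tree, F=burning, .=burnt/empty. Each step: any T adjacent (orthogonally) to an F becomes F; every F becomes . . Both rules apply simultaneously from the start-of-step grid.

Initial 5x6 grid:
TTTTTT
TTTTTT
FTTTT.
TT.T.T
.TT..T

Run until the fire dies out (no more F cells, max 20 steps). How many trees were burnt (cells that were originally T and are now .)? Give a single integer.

Answer: 21

Derivation:
Step 1: +3 fires, +1 burnt (F count now 3)
Step 2: +4 fires, +3 burnt (F count now 4)
Step 3: +4 fires, +4 burnt (F count now 4)
Step 4: +5 fires, +4 burnt (F count now 5)
Step 5: +2 fires, +5 burnt (F count now 2)
Step 6: +2 fires, +2 burnt (F count now 2)
Step 7: +1 fires, +2 burnt (F count now 1)
Step 8: +0 fires, +1 burnt (F count now 0)
Fire out after step 8
Initially T: 23, now '.': 28
Total burnt (originally-T cells now '.'): 21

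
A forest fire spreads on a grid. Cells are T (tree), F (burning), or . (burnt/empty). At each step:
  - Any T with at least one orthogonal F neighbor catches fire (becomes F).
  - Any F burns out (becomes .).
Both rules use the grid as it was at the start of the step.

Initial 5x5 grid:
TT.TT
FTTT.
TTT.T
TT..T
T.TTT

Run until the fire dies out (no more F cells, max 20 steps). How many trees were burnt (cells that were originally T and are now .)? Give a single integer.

Answer: 13

Derivation:
Step 1: +3 fires, +1 burnt (F count now 3)
Step 2: +4 fires, +3 burnt (F count now 4)
Step 3: +4 fires, +4 burnt (F count now 4)
Step 4: +1 fires, +4 burnt (F count now 1)
Step 5: +1 fires, +1 burnt (F count now 1)
Step 6: +0 fires, +1 burnt (F count now 0)
Fire out after step 6
Initially T: 18, now '.': 20
Total burnt (originally-T cells now '.'): 13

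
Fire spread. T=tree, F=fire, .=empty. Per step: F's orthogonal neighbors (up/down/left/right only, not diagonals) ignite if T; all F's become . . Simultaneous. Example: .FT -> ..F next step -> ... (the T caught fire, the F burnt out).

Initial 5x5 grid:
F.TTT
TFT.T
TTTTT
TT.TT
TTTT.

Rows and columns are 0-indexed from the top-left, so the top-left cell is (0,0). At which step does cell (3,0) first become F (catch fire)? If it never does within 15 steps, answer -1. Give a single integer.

Step 1: cell (3,0)='T' (+3 fires, +2 burnt)
Step 2: cell (3,0)='T' (+4 fires, +3 burnt)
Step 3: cell (3,0)='F' (+4 fires, +4 burnt)
  -> target ignites at step 3
Step 4: cell (3,0)='.' (+5 fires, +4 burnt)
Step 5: cell (3,0)='.' (+3 fires, +5 burnt)
Step 6: cell (3,0)='.' (+0 fires, +3 burnt)
  fire out at step 6

3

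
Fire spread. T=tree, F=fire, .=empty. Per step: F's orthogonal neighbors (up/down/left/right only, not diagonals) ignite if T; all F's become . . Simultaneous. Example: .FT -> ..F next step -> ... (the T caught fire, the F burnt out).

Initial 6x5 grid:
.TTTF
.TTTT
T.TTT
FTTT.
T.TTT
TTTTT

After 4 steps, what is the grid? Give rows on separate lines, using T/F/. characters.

Step 1: 5 trees catch fire, 2 burn out
  .TTF.
  .TTTF
  F.TTT
  .FTT.
  F.TTT
  TTTTT
Step 2: 5 trees catch fire, 5 burn out
  .TF..
  .TTF.
  ..TTF
  ..FT.
  ..TTT
  FTTTT
Step 3: 7 trees catch fire, 5 burn out
  .F...
  .TF..
  ..FF.
  ...F.
  ..FTT
  .FTTT
Step 4: 3 trees catch fire, 7 burn out
  .....
  .F...
  .....
  .....
  ...FT
  ..FTT

.....
.F...
.....
.....
...FT
..FTT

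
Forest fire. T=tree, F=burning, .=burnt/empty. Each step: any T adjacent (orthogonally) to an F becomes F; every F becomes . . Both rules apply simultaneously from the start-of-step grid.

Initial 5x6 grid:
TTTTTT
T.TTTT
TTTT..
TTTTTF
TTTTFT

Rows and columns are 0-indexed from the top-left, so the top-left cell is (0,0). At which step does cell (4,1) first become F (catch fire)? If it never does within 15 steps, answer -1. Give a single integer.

Step 1: cell (4,1)='T' (+3 fires, +2 burnt)
Step 2: cell (4,1)='T' (+2 fires, +3 burnt)
Step 3: cell (4,1)='F' (+3 fires, +2 burnt)
  -> target ignites at step 3
Step 4: cell (4,1)='.' (+4 fires, +3 burnt)
Step 5: cell (4,1)='.' (+5 fires, +4 burnt)
Step 6: cell (4,1)='.' (+4 fires, +5 burnt)
Step 7: cell (4,1)='.' (+3 fires, +4 burnt)
Step 8: cell (4,1)='.' (+1 fires, +3 burnt)
Step 9: cell (4,1)='.' (+0 fires, +1 burnt)
  fire out at step 9

3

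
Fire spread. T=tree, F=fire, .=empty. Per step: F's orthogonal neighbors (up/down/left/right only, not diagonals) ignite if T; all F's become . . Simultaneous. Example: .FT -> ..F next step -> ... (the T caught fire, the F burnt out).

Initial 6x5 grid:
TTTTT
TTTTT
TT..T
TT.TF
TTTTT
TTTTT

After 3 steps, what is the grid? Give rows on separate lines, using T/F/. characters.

Step 1: 3 trees catch fire, 1 burn out
  TTTTT
  TTTTT
  TT..F
  TT.F.
  TTTTF
  TTTTT
Step 2: 3 trees catch fire, 3 burn out
  TTTTT
  TTTTF
  TT...
  TT...
  TTTF.
  TTTTF
Step 3: 4 trees catch fire, 3 burn out
  TTTTF
  TTTF.
  TT...
  TT...
  TTF..
  TTTF.

TTTTF
TTTF.
TT...
TT...
TTF..
TTTF.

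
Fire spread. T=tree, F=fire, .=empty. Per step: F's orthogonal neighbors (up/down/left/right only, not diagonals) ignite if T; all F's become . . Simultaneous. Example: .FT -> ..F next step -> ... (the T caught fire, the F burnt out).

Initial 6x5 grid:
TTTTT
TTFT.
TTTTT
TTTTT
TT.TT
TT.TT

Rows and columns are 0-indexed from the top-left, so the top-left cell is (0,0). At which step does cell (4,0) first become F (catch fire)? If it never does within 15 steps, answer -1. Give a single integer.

Step 1: cell (4,0)='T' (+4 fires, +1 burnt)
Step 2: cell (4,0)='T' (+6 fires, +4 burnt)
Step 3: cell (4,0)='T' (+6 fires, +6 burnt)
Step 4: cell (4,0)='T' (+4 fires, +6 burnt)
Step 5: cell (4,0)='F' (+4 fires, +4 burnt)
  -> target ignites at step 5
Step 6: cell (4,0)='.' (+2 fires, +4 burnt)
Step 7: cell (4,0)='.' (+0 fires, +2 burnt)
  fire out at step 7

5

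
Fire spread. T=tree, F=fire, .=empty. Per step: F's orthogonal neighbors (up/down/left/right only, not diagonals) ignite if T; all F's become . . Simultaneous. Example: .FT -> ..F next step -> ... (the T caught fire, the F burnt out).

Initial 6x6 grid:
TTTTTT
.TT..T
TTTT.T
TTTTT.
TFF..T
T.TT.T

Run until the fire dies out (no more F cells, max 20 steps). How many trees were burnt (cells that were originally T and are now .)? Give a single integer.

Step 1: +4 fires, +2 burnt (F count now 4)
Step 2: +6 fires, +4 burnt (F count now 6)
Step 3: +5 fires, +6 burnt (F count now 5)
Step 4: +2 fires, +5 burnt (F count now 2)
Step 5: +2 fires, +2 burnt (F count now 2)
Step 6: +1 fires, +2 burnt (F count now 1)
Step 7: +1 fires, +1 burnt (F count now 1)
Step 8: +1 fires, +1 burnt (F count now 1)
Step 9: +1 fires, +1 burnt (F count now 1)
Step 10: +0 fires, +1 burnt (F count now 0)
Fire out after step 10
Initially T: 25, now '.': 34
Total burnt (originally-T cells now '.'): 23

Answer: 23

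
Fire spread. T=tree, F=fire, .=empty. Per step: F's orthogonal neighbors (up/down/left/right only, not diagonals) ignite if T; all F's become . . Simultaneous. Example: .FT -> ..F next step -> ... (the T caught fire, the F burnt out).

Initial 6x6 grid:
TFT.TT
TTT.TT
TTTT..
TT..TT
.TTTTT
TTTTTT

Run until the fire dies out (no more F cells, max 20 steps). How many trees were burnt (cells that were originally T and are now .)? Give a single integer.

Step 1: +3 fires, +1 burnt (F count now 3)
Step 2: +3 fires, +3 burnt (F count now 3)
Step 3: +3 fires, +3 burnt (F count now 3)
Step 4: +3 fires, +3 burnt (F count now 3)
Step 5: +2 fires, +3 burnt (F count now 2)
Step 6: +3 fires, +2 burnt (F count now 3)
Step 7: +2 fires, +3 burnt (F count now 2)
Step 8: +3 fires, +2 burnt (F count now 3)
Step 9: +2 fires, +3 burnt (F count now 2)
Step 10: +0 fires, +2 burnt (F count now 0)
Fire out after step 10
Initially T: 28, now '.': 32
Total burnt (originally-T cells now '.'): 24

Answer: 24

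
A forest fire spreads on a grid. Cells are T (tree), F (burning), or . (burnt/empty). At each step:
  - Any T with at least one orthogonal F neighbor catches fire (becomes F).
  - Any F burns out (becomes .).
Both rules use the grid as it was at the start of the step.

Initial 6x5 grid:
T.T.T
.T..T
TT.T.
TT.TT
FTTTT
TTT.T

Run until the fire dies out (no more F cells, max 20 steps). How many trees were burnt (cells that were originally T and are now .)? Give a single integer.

Answer: 16

Derivation:
Step 1: +3 fires, +1 burnt (F count now 3)
Step 2: +4 fires, +3 burnt (F count now 4)
Step 3: +3 fires, +4 burnt (F count now 3)
Step 4: +3 fires, +3 burnt (F count now 3)
Step 5: +3 fires, +3 burnt (F count now 3)
Step 6: +0 fires, +3 burnt (F count now 0)
Fire out after step 6
Initially T: 20, now '.': 26
Total burnt (originally-T cells now '.'): 16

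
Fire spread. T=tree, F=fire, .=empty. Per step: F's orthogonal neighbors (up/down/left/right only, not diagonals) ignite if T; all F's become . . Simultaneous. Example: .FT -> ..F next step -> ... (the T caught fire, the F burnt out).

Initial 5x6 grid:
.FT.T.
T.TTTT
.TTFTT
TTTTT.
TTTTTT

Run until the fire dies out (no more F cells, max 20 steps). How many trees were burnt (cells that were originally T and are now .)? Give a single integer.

Step 1: +5 fires, +2 burnt (F count now 5)
Step 2: +7 fires, +5 burnt (F count now 7)
Step 3: +5 fires, +7 burnt (F count now 5)
Step 4: +3 fires, +5 burnt (F count now 3)
Step 5: +1 fires, +3 burnt (F count now 1)
Step 6: +0 fires, +1 burnt (F count now 0)
Fire out after step 6
Initially T: 22, now '.': 29
Total burnt (originally-T cells now '.'): 21

Answer: 21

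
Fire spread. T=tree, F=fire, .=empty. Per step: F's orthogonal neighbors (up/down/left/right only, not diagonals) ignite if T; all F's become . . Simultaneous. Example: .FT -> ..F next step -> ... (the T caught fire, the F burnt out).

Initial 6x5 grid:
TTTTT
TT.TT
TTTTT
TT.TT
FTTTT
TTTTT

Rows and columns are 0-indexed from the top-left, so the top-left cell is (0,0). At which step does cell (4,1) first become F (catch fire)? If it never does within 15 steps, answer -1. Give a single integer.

Step 1: cell (4,1)='F' (+3 fires, +1 burnt)
  -> target ignites at step 1
Step 2: cell (4,1)='.' (+4 fires, +3 burnt)
Step 3: cell (4,1)='.' (+4 fires, +4 burnt)
Step 4: cell (4,1)='.' (+6 fires, +4 burnt)
Step 5: cell (4,1)='.' (+4 fires, +6 burnt)
Step 6: cell (4,1)='.' (+3 fires, +4 burnt)
Step 7: cell (4,1)='.' (+2 fires, +3 burnt)
Step 8: cell (4,1)='.' (+1 fires, +2 burnt)
Step 9: cell (4,1)='.' (+0 fires, +1 burnt)
  fire out at step 9

1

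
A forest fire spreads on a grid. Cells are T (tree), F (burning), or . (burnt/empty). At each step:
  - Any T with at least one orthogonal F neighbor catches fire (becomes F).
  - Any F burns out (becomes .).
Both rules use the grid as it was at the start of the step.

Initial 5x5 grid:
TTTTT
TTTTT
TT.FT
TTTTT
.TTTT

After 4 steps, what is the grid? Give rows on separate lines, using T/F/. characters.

Step 1: 3 trees catch fire, 1 burn out
  TTTTT
  TTTFT
  TT..F
  TTTFT
  .TTTT
Step 2: 6 trees catch fire, 3 burn out
  TTTFT
  TTF.F
  TT...
  TTF.F
  .TTFT
Step 3: 6 trees catch fire, 6 burn out
  TTF.F
  TF...
  TT...
  TF...
  .TF.F
Step 4: 5 trees catch fire, 6 burn out
  TF...
  F....
  TF...
  F....
  .F...

TF...
F....
TF...
F....
.F...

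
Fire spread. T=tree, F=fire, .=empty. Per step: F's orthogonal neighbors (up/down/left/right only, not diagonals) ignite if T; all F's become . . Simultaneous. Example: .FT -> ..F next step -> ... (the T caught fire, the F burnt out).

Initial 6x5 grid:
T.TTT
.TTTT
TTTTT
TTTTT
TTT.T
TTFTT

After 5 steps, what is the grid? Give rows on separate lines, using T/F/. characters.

Step 1: 3 trees catch fire, 1 burn out
  T.TTT
  .TTTT
  TTTTT
  TTTTT
  TTF.T
  TF.FT
Step 2: 4 trees catch fire, 3 burn out
  T.TTT
  .TTTT
  TTTTT
  TTFTT
  TF..T
  F...F
Step 3: 5 trees catch fire, 4 burn out
  T.TTT
  .TTTT
  TTFTT
  TF.FT
  F...F
  .....
Step 4: 5 trees catch fire, 5 burn out
  T.TTT
  .TFTT
  TF.FT
  F...F
  .....
  .....
Step 5: 5 trees catch fire, 5 burn out
  T.FTT
  .F.FT
  F...F
  .....
  .....
  .....

T.FTT
.F.FT
F...F
.....
.....
.....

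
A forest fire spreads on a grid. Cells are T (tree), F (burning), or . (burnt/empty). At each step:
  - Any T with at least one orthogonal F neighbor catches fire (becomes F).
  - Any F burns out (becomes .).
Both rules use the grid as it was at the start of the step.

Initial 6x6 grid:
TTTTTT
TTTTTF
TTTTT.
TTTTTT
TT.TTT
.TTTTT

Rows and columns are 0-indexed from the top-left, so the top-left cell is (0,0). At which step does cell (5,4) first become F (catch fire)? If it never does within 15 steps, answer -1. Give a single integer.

Step 1: cell (5,4)='T' (+2 fires, +1 burnt)
Step 2: cell (5,4)='T' (+3 fires, +2 burnt)
Step 3: cell (5,4)='T' (+4 fires, +3 burnt)
Step 4: cell (5,4)='T' (+6 fires, +4 burnt)
Step 5: cell (5,4)='F' (+7 fires, +6 burnt)
  -> target ignites at step 5
Step 6: cell (5,4)='.' (+5 fires, +7 burnt)
Step 7: cell (5,4)='.' (+3 fires, +5 burnt)
Step 8: cell (5,4)='.' (+2 fires, +3 burnt)
Step 9: cell (5,4)='.' (+0 fires, +2 burnt)
  fire out at step 9

5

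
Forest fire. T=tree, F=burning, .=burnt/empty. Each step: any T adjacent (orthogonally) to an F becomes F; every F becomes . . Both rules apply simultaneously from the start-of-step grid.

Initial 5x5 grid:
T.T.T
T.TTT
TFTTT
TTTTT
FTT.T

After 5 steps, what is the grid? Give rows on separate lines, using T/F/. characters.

Step 1: 5 trees catch fire, 2 burn out
  T.T.T
  T.TTT
  F.FTT
  FFTTT
  .FT.T
Step 2: 5 trees catch fire, 5 burn out
  T.T.T
  F.FTT
  ...FT
  ..FTT
  ..F.T
Step 3: 5 trees catch fire, 5 burn out
  F.F.T
  ...FT
  ....F
  ...FT
  ....T
Step 4: 2 trees catch fire, 5 burn out
  ....T
  ....F
  .....
  ....F
  ....T
Step 5: 2 trees catch fire, 2 burn out
  ....F
  .....
  .....
  .....
  ....F

....F
.....
.....
.....
....F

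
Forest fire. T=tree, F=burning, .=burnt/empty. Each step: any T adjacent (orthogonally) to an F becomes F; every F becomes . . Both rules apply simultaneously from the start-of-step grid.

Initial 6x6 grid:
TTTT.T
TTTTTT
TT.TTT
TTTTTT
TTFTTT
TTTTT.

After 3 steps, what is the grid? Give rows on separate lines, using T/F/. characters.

Step 1: 4 trees catch fire, 1 burn out
  TTTT.T
  TTTTTT
  TT.TTT
  TTFTTT
  TF.FTT
  TTFTT.
Step 2: 6 trees catch fire, 4 burn out
  TTTT.T
  TTTTTT
  TT.TTT
  TF.FTT
  F...FT
  TF.FT.
Step 3: 7 trees catch fire, 6 burn out
  TTTT.T
  TTTTTT
  TF.FTT
  F...FT
  .....F
  F...F.

TTTT.T
TTTTTT
TF.FTT
F...FT
.....F
F...F.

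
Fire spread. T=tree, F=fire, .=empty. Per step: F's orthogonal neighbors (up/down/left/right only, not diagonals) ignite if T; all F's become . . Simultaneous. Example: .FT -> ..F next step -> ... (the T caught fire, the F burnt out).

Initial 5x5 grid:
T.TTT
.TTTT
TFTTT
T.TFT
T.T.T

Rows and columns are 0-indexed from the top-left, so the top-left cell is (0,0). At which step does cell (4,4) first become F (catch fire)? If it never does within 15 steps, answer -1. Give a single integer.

Step 1: cell (4,4)='T' (+6 fires, +2 burnt)
Step 2: cell (4,4)='F' (+6 fires, +6 burnt)
  -> target ignites at step 2
Step 3: cell (4,4)='.' (+4 fires, +6 burnt)
Step 4: cell (4,4)='.' (+1 fires, +4 burnt)
Step 5: cell (4,4)='.' (+0 fires, +1 burnt)
  fire out at step 5

2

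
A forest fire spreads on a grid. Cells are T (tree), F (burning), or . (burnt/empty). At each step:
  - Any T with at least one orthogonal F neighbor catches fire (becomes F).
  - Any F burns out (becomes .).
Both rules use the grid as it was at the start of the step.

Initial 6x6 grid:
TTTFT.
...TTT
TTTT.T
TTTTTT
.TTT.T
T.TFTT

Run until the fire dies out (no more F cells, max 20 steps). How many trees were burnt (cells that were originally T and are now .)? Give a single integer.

Step 1: +6 fires, +2 burnt (F count now 6)
Step 2: +6 fires, +6 burnt (F count now 6)
Step 3: +7 fires, +6 burnt (F count now 7)
Step 4: +4 fires, +7 burnt (F count now 4)
Step 5: +2 fires, +4 burnt (F count now 2)
Step 6: +0 fires, +2 burnt (F count now 0)
Fire out after step 6
Initially T: 26, now '.': 35
Total burnt (originally-T cells now '.'): 25

Answer: 25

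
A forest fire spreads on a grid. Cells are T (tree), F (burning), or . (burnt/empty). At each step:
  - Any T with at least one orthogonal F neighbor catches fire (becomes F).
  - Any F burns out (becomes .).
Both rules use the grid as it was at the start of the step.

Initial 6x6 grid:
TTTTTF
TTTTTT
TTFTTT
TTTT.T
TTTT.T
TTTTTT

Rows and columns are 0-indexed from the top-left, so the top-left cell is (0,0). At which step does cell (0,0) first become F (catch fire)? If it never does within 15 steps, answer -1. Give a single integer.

Step 1: cell (0,0)='T' (+6 fires, +2 burnt)
Step 2: cell (0,0)='T' (+11 fires, +6 burnt)
Step 3: cell (0,0)='T' (+7 fires, +11 burnt)
Step 4: cell (0,0)='F' (+5 fires, +7 burnt)
  -> target ignites at step 4
Step 5: cell (0,0)='.' (+3 fires, +5 burnt)
Step 6: cell (0,0)='.' (+0 fires, +3 burnt)
  fire out at step 6

4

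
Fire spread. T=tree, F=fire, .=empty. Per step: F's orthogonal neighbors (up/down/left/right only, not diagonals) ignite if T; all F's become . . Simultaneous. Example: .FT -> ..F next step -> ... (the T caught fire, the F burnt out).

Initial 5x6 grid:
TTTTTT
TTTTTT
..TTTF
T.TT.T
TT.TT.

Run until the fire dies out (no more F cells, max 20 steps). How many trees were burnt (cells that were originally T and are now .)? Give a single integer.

Step 1: +3 fires, +1 burnt (F count now 3)
Step 2: +3 fires, +3 burnt (F count now 3)
Step 3: +4 fires, +3 burnt (F count now 4)
Step 4: +4 fires, +4 burnt (F count now 4)
Step 5: +3 fires, +4 burnt (F count now 3)
Step 6: +2 fires, +3 burnt (F count now 2)
Step 7: +1 fires, +2 burnt (F count now 1)
Step 8: +0 fires, +1 burnt (F count now 0)
Fire out after step 8
Initially T: 23, now '.': 27
Total burnt (originally-T cells now '.'): 20

Answer: 20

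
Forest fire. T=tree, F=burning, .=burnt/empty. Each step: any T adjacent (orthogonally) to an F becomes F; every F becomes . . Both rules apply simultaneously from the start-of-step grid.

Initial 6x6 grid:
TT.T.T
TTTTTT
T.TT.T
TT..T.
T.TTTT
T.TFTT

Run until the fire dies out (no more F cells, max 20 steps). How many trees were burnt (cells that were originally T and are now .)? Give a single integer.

Step 1: +3 fires, +1 burnt (F count now 3)
Step 2: +3 fires, +3 burnt (F count now 3)
Step 3: +2 fires, +3 burnt (F count now 2)
Step 4: +0 fires, +2 burnt (F count now 0)
Fire out after step 4
Initially T: 26, now '.': 18
Total burnt (originally-T cells now '.'): 8

Answer: 8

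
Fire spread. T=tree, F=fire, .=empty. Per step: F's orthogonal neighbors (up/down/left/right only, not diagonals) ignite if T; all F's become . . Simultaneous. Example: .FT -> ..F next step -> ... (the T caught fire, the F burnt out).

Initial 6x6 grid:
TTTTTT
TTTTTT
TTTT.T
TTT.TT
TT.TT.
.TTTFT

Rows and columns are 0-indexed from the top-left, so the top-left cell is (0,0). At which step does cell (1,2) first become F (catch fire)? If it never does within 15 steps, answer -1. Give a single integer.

Step 1: cell (1,2)='T' (+3 fires, +1 burnt)
Step 2: cell (1,2)='T' (+3 fires, +3 burnt)
Step 3: cell (1,2)='T' (+2 fires, +3 burnt)
Step 4: cell (1,2)='T' (+2 fires, +2 burnt)
Step 5: cell (1,2)='T' (+3 fires, +2 burnt)
Step 6: cell (1,2)='T' (+5 fires, +3 burnt)
Step 7: cell (1,2)='T' (+5 fires, +5 burnt)
Step 8: cell (1,2)='F' (+5 fires, +5 burnt)
  -> target ignites at step 8
Step 9: cell (1,2)='.' (+2 fires, +5 burnt)
Step 10: cell (1,2)='.' (+0 fires, +2 burnt)
  fire out at step 10

8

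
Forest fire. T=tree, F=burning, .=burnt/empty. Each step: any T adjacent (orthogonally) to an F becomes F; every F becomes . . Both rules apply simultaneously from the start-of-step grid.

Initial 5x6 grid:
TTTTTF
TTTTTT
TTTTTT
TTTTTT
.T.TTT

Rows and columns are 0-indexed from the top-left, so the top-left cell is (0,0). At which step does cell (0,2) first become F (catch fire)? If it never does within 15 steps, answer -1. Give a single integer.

Step 1: cell (0,2)='T' (+2 fires, +1 burnt)
Step 2: cell (0,2)='T' (+3 fires, +2 burnt)
Step 3: cell (0,2)='F' (+4 fires, +3 burnt)
  -> target ignites at step 3
Step 4: cell (0,2)='.' (+5 fires, +4 burnt)
Step 5: cell (0,2)='.' (+5 fires, +5 burnt)
Step 6: cell (0,2)='.' (+4 fires, +5 burnt)
Step 7: cell (0,2)='.' (+2 fires, +4 burnt)
Step 8: cell (0,2)='.' (+2 fires, +2 burnt)
Step 9: cell (0,2)='.' (+0 fires, +2 burnt)
  fire out at step 9

3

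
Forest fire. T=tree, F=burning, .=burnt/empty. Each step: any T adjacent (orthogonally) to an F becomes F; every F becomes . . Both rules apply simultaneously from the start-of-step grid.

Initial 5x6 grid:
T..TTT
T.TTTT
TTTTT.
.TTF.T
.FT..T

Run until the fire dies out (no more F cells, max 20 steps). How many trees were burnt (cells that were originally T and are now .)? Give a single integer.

Step 1: +4 fires, +2 burnt (F count now 4)
Step 2: +4 fires, +4 burnt (F count now 4)
Step 3: +4 fires, +4 burnt (F count now 4)
Step 4: +3 fires, +4 burnt (F count now 3)
Step 5: +2 fires, +3 burnt (F count now 2)
Step 6: +0 fires, +2 burnt (F count now 0)
Fire out after step 6
Initially T: 19, now '.': 28
Total burnt (originally-T cells now '.'): 17

Answer: 17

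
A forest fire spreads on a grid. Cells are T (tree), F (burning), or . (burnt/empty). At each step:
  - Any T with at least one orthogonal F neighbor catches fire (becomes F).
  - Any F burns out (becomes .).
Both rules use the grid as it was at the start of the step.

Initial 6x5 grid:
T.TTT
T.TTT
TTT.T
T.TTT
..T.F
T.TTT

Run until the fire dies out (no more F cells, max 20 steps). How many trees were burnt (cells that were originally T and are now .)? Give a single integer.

Answer: 20

Derivation:
Step 1: +2 fires, +1 burnt (F count now 2)
Step 2: +3 fires, +2 burnt (F count now 3)
Step 3: +3 fires, +3 burnt (F count now 3)
Step 4: +4 fires, +3 burnt (F count now 4)
Step 5: +3 fires, +4 burnt (F count now 3)
Step 6: +2 fires, +3 burnt (F count now 2)
Step 7: +2 fires, +2 burnt (F count now 2)
Step 8: +1 fires, +2 burnt (F count now 1)
Step 9: +0 fires, +1 burnt (F count now 0)
Fire out after step 9
Initially T: 21, now '.': 29
Total burnt (originally-T cells now '.'): 20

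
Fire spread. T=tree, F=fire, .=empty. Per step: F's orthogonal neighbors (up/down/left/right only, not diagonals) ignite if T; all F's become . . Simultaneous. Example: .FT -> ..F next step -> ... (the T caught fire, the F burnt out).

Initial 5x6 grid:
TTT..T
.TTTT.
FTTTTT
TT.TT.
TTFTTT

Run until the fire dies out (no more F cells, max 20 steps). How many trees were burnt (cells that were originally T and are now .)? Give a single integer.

Answer: 21

Derivation:
Step 1: +4 fires, +2 burnt (F count now 4)
Step 2: +6 fires, +4 burnt (F count now 6)
Step 3: +5 fires, +6 burnt (F count now 5)
Step 4: +4 fires, +5 burnt (F count now 4)
Step 5: +2 fires, +4 burnt (F count now 2)
Step 6: +0 fires, +2 burnt (F count now 0)
Fire out after step 6
Initially T: 22, now '.': 29
Total burnt (originally-T cells now '.'): 21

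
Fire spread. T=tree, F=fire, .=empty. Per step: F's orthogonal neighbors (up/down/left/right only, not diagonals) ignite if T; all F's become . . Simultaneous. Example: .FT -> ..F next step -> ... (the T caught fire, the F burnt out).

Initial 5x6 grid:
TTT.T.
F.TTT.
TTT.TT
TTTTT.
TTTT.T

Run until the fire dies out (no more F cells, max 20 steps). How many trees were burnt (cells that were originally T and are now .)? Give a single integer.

Answer: 21

Derivation:
Step 1: +2 fires, +1 burnt (F count now 2)
Step 2: +3 fires, +2 burnt (F count now 3)
Step 3: +4 fires, +3 burnt (F count now 4)
Step 4: +3 fires, +4 burnt (F count now 3)
Step 5: +3 fires, +3 burnt (F count now 3)
Step 6: +3 fires, +3 burnt (F count now 3)
Step 7: +2 fires, +3 burnt (F count now 2)
Step 8: +1 fires, +2 burnt (F count now 1)
Step 9: +0 fires, +1 burnt (F count now 0)
Fire out after step 9
Initially T: 22, now '.': 29
Total burnt (originally-T cells now '.'): 21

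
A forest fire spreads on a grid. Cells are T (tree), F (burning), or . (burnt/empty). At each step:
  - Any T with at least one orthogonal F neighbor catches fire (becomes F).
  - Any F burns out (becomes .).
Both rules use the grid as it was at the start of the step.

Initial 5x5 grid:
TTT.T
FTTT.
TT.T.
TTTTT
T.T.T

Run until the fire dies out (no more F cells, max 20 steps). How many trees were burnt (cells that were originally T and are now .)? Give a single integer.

Answer: 17

Derivation:
Step 1: +3 fires, +1 burnt (F count now 3)
Step 2: +4 fires, +3 burnt (F count now 4)
Step 3: +4 fires, +4 burnt (F count now 4)
Step 4: +2 fires, +4 burnt (F count now 2)
Step 5: +2 fires, +2 burnt (F count now 2)
Step 6: +1 fires, +2 burnt (F count now 1)
Step 7: +1 fires, +1 burnt (F count now 1)
Step 8: +0 fires, +1 burnt (F count now 0)
Fire out after step 8
Initially T: 18, now '.': 24
Total burnt (originally-T cells now '.'): 17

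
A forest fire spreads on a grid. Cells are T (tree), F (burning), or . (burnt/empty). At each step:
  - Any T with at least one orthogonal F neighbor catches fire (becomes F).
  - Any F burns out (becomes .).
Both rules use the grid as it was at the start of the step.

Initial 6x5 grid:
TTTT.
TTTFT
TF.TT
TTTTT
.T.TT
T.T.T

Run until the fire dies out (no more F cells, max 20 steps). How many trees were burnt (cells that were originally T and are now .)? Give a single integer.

Answer: 20

Derivation:
Step 1: +7 fires, +2 burnt (F count now 7)
Step 2: +8 fires, +7 burnt (F count now 8)
Step 3: +3 fires, +8 burnt (F count now 3)
Step 4: +1 fires, +3 burnt (F count now 1)
Step 5: +1 fires, +1 burnt (F count now 1)
Step 6: +0 fires, +1 burnt (F count now 0)
Fire out after step 6
Initially T: 22, now '.': 28
Total burnt (originally-T cells now '.'): 20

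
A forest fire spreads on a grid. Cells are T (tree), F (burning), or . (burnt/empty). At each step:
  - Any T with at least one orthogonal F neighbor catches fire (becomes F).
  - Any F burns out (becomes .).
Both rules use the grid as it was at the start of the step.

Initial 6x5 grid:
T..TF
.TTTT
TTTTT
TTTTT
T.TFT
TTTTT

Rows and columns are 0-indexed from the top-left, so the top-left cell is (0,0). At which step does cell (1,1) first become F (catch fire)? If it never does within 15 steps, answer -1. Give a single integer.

Step 1: cell (1,1)='T' (+6 fires, +2 burnt)
Step 2: cell (1,1)='T' (+7 fires, +6 burnt)
Step 3: cell (1,1)='T' (+4 fires, +7 burnt)
Step 4: cell (1,1)='F' (+4 fires, +4 burnt)
  -> target ignites at step 4
Step 5: cell (1,1)='.' (+2 fires, +4 burnt)
Step 6: cell (1,1)='.' (+0 fires, +2 burnt)
  fire out at step 6

4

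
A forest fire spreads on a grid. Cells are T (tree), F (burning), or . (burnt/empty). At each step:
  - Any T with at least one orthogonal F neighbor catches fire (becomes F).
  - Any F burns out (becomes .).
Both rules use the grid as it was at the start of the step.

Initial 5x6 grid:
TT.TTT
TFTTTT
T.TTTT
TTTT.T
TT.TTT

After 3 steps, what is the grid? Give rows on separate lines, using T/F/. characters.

Step 1: 3 trees catch fire, 1 burn out
  TF.TTT
  F.FTTT
  T.TTTT
  TTTT.T
  TT.TTT
Step 2: 4 trees catch fire, 3 burn out
  F..TTT
  ...FTT
  F.FTTT
  TTTT.T
  TT.TTT
Step 3: 5 trees catch fire, 4 burn out
  ...FTT
  ....FT
  ...FTT
  FTFT.T
  TT.TTT

...FTT
....FT
...FTT
FTFT.T
TT.TTT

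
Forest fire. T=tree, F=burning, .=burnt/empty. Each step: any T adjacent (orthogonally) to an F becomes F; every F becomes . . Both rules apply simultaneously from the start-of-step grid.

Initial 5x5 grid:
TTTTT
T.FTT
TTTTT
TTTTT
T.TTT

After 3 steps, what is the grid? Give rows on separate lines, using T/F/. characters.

Step 1: 3 trees catch fire, 1 burn out
  TTFTT
  T..FT
  TTFTT
  TTTTT
  T.TTT
Step 2: 6 trees catch fire, 3 burn out
  TF.FT
  T...F
  TF.FT
  TTFTT
  T.TTT
Step 3: 7 trees catch fire, 6 burn out
  F...F
  T....
  F...F
  TF.FT
  T.FTT

F...F
T....
F...F
TF.FT
T.FTT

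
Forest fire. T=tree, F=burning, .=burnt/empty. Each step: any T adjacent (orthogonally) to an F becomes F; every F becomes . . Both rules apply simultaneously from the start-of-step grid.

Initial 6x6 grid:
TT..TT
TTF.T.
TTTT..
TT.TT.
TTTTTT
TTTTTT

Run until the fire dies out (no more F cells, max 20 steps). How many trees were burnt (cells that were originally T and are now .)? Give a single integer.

Step 1: +2 fires, +1 burnt (F count now 2)
Step 2: +4 fires, +2 burnt (F count now 4)
Step 3: +4 fires, +4 burnt (F count now 4)
Step 4: +4 fires, +4 burnt (F count now 4)
Step 5: +5 fires, +4 burnt (F count now 5)
Step 6: +4 fires, +5 burnt (F count now 4)
Step 7: +1 fires, +4 burnt (F count now 1)
Step 8: +0 fires, +1 burnt (F count now 0)
Fire out after step 8
Initially T: 27, now '.': 33
Total burnt (originally-T cells now '.'): 24

Answer: 24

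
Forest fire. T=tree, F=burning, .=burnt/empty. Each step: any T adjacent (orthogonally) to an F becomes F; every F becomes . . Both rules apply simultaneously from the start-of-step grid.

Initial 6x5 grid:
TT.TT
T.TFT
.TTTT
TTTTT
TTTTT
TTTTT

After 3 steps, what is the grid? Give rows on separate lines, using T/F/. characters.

Step 1: 4 trees catch fire, 1 burn out
  TT.FT
  T.F.F
  .TTFT
  TTTTT
  TTTTT
  TTTTT
Step 2: 4 trees catch fire, 4 burn out
  TT..F
  T....
  .TF.F
  TTTFT
  TTTTT
  TTTTT
Step 3: 4 trees catch fire, 4 burn out
  TT...
  T....
  .F...
  TTF.F
  TTTFT
  TTTTT

TT...
T....
.F...
TTF.F
TTTFT
TTTTT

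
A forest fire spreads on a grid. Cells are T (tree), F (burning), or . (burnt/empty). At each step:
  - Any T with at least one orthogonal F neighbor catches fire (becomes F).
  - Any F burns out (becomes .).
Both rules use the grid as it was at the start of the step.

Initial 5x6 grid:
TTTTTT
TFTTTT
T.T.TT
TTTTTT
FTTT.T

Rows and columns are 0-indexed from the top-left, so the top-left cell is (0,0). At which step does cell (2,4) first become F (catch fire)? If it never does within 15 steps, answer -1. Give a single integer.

Step 1: cell (2,4)='T' (+5 fires, +2 burnt)
Step 2: cell (2,4)='T' (+7 fires, +5 burnt)
Step 3: cell (2,4)='T' (+4 fires, +7 burnt)
Step 4: cell (2,4)='F' (+4 fires, +4 burnt)
  -> target ignites at step 4
Step 5: cell (2,4)='.' (+3 fires, +4 burnt)
Step 6: cell (2,4)='.' (+1 fires, +3 burnt)
Step 7: cell (2,4)='.' (+1 fires, +1 burnt)
Step 8: cell (2,4)='.' (+0 fires, +1 burnt)
  fire out at step 8

4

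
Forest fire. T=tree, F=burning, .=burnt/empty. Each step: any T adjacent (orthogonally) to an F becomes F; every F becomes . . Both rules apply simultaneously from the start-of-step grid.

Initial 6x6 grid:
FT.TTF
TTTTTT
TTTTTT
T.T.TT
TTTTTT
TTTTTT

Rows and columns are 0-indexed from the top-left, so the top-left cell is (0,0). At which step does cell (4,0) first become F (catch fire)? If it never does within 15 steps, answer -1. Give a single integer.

Step 1: cell (4,0)='T' (+4 fires, +2 burnt)
Step 2: cell (4,0)='T' (+5 fires, +4 burnt)
Step 3: cell (4,0)='T' (+6 fires, +5 burnt)
Step 4: cell (4,0)='F' (+5 fires, +6 burnt)
  -> target ignites at step 4
Step 5: cell (4,0)='.' (+5 fires, +5 burnt)
Step 6: cell (4,0)='.' (+4 fires, +5 burnt)
Step 7: cell (4,0)='.' (+2 fires, +4 burnt)
Step 8: cell (4,0)='.' (+0 fires, +2 burnt)
  fire out at step 8

4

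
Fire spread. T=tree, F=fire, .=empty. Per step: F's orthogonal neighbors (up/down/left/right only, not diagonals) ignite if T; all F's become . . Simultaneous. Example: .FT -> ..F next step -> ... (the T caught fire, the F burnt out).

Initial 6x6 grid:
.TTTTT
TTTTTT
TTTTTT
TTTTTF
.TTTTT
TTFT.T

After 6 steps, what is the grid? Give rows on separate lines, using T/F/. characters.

Step 1: 6 trees catch fire, 2 burn out
  .TTTTT
  TTTTTT
  TTTTTF
  TTTTF.
  .TFTTF
  TF.F.T
Step 2: 9 trees catch fire, 6 burn out
  .TTTTT
  TTTTTF
  TTTTF.
  TTFF..
  .F.FF.
  F....F
Step 3: 5 trees catch fire, 9 burn out
  .TTTTF
  TTTTF.
  TTFF..
  TF....
  ......
  ......
Step 4: 5 trees catch fire, 5 burn out
  .TTTF.
  TTFF..
  TF....
  F.....
  ......
  ......
Step 5: 4 trees catch fire, 5 burn out
  .TFF..
  TF....
  F.....
  ......
  ......
  ......
Step 6: 2 trees catch fire, 4 burn out
  .F....
  F.....
  ......
  ......
  ......
  ......

.F....
F.....
......
......
......
......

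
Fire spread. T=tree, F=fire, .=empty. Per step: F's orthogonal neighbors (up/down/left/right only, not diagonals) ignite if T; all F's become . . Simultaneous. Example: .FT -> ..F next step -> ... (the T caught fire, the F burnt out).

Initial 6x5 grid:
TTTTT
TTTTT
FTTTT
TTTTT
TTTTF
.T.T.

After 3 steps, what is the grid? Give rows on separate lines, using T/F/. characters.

Step 1: 5 trees catch fire, 2 burn out
  TTTTT
  FTTTT
  .FTTT
  FTTTF
  TTTF.
  .T.T.
Step 2: 9 trees catch fire, 5 burn out
  FTTTT
  .FTTT
  ..FTF
  .FTF.
  FTF..
  .T.F.
Step 3: 6 trees catch fire, 9 burn out
  .FTTT
  ..FTF
  ...F.
  ..F..
  .F...
  .T...

.FTTT
..FTF
...F.
..F..
.F...
.T...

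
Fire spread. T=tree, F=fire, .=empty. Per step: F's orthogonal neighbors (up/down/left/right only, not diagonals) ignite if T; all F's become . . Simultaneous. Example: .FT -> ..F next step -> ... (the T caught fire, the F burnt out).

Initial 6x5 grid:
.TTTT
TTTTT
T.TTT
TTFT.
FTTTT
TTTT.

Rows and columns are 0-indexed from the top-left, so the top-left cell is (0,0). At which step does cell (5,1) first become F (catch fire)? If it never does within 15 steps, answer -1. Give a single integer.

Step 1: cell (5,1)='T' (+7 fires, +2 burnt)
Step 2: cell (5,1)='F' (+6 fires, +7 burnt)
  -> target ignites at step 2
Step 3: cell (5,1)='.' (+7 fires, +6 burnt)
Step 4: cell (5,1)='.' (+3 fires, +7 burnt)
Step 5: cell (5,1)='.' (+1 fires, +3 burnt)
Step 6: cell (5,1)='.' (+0 fires, +1 burnt)
  fire out at step 6

2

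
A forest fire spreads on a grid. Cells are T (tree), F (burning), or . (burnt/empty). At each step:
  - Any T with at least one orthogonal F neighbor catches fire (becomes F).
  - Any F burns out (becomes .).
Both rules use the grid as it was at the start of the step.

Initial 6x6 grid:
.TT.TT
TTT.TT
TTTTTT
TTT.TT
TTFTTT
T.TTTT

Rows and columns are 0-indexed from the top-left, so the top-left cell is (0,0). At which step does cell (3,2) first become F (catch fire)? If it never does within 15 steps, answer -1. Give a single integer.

Step 1: cell (3,2)='F' (+4 fires, +1 burnt)
  -> target ignites at step 1
Step 2: cell (3,2)='.' (+5 fires, +4 burnt)
Step 3: cell (3,2)='.' (+8 fires, +5 burnt)
Step 4: cell (3,2)='.' (+6 fires, +8 burnt)
Step 5: cell (3,2)='.' (+4 fires, +6 burnt)
Step 6: cell (3,2)='.' (+2 fires, +4 burnt)
Step 7: cell (3,2)='.' (+1 fires, +2 burnt)
Step 8: cell (3,2)='.' (+0 fires, +1 burnt)
  fire out at step 8

1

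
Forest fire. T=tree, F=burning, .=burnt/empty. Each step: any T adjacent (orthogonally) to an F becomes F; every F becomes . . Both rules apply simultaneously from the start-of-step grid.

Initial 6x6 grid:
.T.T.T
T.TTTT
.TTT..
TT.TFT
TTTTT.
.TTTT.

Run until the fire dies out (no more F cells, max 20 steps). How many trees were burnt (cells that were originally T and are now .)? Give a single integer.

Answer: 22

Derivation:
Step 1: +3 fires, +1 burnt (F count now 3)
Step 2: +3 fires, +3 burnt (F count now 3)
Step 3: +4 fires, +3 burnt (F count now 4)
Step 4: +6 fires, +4 burnt (F count now 6)
Step 5: +4 fires, +6 burnt (F count now 4)
Step 6: +2 fires, +4 burnt (F count now 2)
Step 7: +0 fires, +2 burnt (F count now 0)
Fire out after step 7
Initially T: 24, now '.': 34
Total burnt (originally-T cells now '.'): 22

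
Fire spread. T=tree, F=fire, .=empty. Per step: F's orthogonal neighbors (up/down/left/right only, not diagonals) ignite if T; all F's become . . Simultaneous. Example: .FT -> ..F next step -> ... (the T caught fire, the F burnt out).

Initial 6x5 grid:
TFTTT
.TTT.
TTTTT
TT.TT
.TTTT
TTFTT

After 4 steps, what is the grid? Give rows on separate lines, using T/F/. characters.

Step 1: 6 trees catch fire, 2 burn out
  F.FTT
  .FTT.
  TTTTT
  TT.TT
  .TFTT
  TF.FT
Step 2: 7 trees catch fire, 6 burn out
  ...FT
  ..FT.
  TFTTT
  TT.TT
  .F.FT
  F...F
Step 3: 7 trees catch fire, 7 burn out
  ....F
  ...F.
  F.FTT
  TF.FT
  ....F
  .....
Step 4: 3 trees catch fire, 7 burn out
  .....
  .....
  ...FT
  F...F
  .....
  .....

.....
.....
...FT
F...F
.....
.....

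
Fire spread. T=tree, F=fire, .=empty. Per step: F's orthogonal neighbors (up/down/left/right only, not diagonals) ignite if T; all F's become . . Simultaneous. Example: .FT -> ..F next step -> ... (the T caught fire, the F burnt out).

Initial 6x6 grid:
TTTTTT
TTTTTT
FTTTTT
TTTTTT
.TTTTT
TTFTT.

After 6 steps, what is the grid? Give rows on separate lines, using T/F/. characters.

Step 1: 6 trees catch fire, 2 burn out
  TTTTTT
  FTTTTT
  .FTTTT
  FTTTTT
  .TFTTT
  TF.FT.
Step 2: 9 trees catch fire, 6 burn out
  FTTTTT
  .FTTTT
  ..FTTT
  .FFTTT
  .F.FTT
  F...F.
Step 3: 5 trees catch fire, 9 burn out
  .FTTTT
  ..FTTT
  ...FTT
  ...FTT
  ....FT
  ......
Step 4: 5 trees catch fire, 5 burn out
  ..FTTT
  ...FTT
  ....FT
  ....FT
  .....F
  ......
Step 5: 4 trees catch fire, 5 burn out
  ...FTT
  ....FT
  .....F
  .....F
  ......
  ......
Step 6: 2 trees catch fire, 4 burn out
  ....FT
  .....F
  ......
  ......
  ......
  ......

....FT
.....F
......
......
......
......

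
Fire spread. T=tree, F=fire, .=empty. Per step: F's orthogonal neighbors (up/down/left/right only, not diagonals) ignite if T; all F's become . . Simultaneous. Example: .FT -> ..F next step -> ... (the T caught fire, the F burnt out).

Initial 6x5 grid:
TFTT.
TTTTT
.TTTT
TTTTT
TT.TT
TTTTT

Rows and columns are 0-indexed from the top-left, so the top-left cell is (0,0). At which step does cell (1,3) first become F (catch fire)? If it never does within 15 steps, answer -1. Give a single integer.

Step 1: cell (1,3)='T' (+3 fires, +1 burnt)
Step 2: cell (1,3)='T' (+4 fires, +3 burnt)
Step 3: cell (1,3)='F' (+3 fires, +4 burnt)
  -> target ignites at step 3
Step 4: cell (1,3)='.' (+5 fires, +3 burnt)
Step 5: cell (1,3)='.' (+4 fires, +5 burnt)
Step 6: cell (1,3)='.' (+4 fires, +4 burnt)
Step 7: cell (1,3)='.' (+2 fires, +4 burnt)
Step 8: cell (1,3)='.' (+1 fires, +2 burnt)
Step 9: cell (1,3)='.' (+0 fires, +1 burnt)
  fire out at step 9

3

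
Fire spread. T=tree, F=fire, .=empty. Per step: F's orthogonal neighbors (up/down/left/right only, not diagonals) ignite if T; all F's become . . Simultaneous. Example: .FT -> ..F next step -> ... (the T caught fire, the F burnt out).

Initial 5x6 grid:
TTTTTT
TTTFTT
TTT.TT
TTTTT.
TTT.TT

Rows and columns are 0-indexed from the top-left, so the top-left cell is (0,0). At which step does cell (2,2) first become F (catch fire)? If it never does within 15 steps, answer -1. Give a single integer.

Step 1: cell (2,2)='T' (+3 fires, +1 burnt)
Step 2: cell (2,2)='F' (+6 fires, +3 burnt)
  -> target ignites at step 2
Step 3: cell (2,2)='.' (+7 fires, +6 burnt)
Step 4: cell (2,2)='.' (+6 fires, +7 burnt)
Step 5: cell (2,2)='.' (+3 fires, +6 burnt)
Step 6: cell (2,2)='.' (+1 fires, +3 burnt)
Step 7: cell (2,2)='.' (+0 fires, +1 burnt)
  fire out at step 7

2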